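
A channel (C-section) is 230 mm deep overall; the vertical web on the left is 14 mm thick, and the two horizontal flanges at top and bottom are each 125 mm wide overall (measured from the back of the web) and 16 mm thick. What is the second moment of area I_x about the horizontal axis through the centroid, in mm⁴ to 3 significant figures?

I_x ≈ 5.49 × 10⁷ mm⁴

Decompose the section into non-overlapping parts with the origin at the bottom-left of its bounding rectangle.
Web: 14 × 230, A = 3 220 mm², y = 115 mm, Ī = 14 194 833 mm⁴.
Top flange (beyond web): 111 × 16, A = 1 776 mm², y = 222 mm, Ī = 37 888 mm⁴.
Bottom flange (beyond web): 111 × 16, A = 1 776 mm², y = 8 mm, Ī = 37 888 mm⁴.
By symmetry the centroid is at mid-height, ȳ = 115 mm.
Transfer each piece to the horizontal axis through the centroid using Ī + A·d² with d = y − 115:
  web: d = 0 mm → contributes +14 194 833 mm⁴
  top flange (beyond web): d = 107 mm → contributes +20 371 312 mm⁴
  bottom flange (beyond web): d = -107 mm → contributes +20 371 312 mm⁴
Total I = 54 937 457 mm⁴.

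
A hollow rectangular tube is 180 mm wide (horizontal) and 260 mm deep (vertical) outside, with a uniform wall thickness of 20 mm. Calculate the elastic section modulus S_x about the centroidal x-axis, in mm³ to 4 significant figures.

S_x ≈ 1.072 × 10⁶ mm³

Decompose the section into non-overlapping parts with the origin at the bottom-left of its bounding rectangle.
Outer rectangle: 180 × 260, A = 46 800 mm², y = 130 mm, Ī = 263 640 000 mm⁴.
Inner void (subtracted): 140 × 220, A = 30 800 mm², y = 130 mm, Ī = 124 226 667 mm⁴.
By symmetry the centroid is at mid-height, ȳ = 130 mm.
All pieces are centred on the centroidal x-axis, so I = ΣĪ (holes subtracted) = 139 413 333 mm⁴.
Extreme fibre distance c = 130 mm; S = I/c = 1 072 410 mm³.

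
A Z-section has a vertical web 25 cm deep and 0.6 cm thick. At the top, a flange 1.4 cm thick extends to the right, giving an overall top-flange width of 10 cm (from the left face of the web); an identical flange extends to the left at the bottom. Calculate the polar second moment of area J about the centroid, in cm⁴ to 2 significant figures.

J ≈ 5300 cm⁴

Treat the section as a set of non-overlapping primitives; coordinates are from the bounding-box lower-left.
Web: 0.6 × 25, A = 15 cm², y = 12.5 cm, Ī = 781.3 cm⁴.
Top flange (beyond web): 9.4 × 1.4, A = 13.16 cm², y = 24.3 cm, Ī = 2.149 cm⁴.
Bottom flange (beyond web): 9.4 × 1.4, A = 13.16 cm², y = 0.7 cm, Ī = 2.149 cm⁴.
Centroid: ȳ = ΣA·y / ΣA = 12.5 cm.
Transfer each piece to the centroidal x-axis using Ī + A·d² with d = y − 12.5:
  web: d = 0 cm → contributes +781.3 cm⁴
  top flange (beyond web): d = 11.8 cm → contributes +1 835 cm⁴
  bottom flange (beyond web): d = -11.8 cm → contributes +1 835 cm⁴
Total I = 4 450 cm⁴.
For the y-axis: x̄ = 9.7 cm.
Repeating about the centroidal y-axis gives I_y = 852.3 cm⁴.
Polar second moment: J = I_x + I_y = 5 303 cm⁴.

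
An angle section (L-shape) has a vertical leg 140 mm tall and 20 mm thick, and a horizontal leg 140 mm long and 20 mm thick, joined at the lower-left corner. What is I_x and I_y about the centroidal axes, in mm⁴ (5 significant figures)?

I_x ≈ 9.3056 × 10⁶ mm⁴, I_y ≈ 9.3056 × 10⁶ mm⁴

Break the section into simple shapes (no overlaps), measuring from the bottom-left corner of the bounding box.
Vertical leg: 20 × 140, A = 2 800 mm², y = 70 mm, Ī = 4 573 333 mm⁴.
Horizontal leg (remainder): 120 × 20, A = 2 400 mm², y = 10 mm, Ī = 80 000 mm⁴.
Centroid: ȳ = ΣA·y / ΣA = 42.30769 mm.
Transfer each piece to the centroidal x-axis using Ī + A·d² with d = y − 42.30769:
  vertical leg: d = 27.69231 mm → contributes +6 720 552 mm⁴
  horizontal leg (remainder): d = -32.30769 mm → contributes +2 585 089 mm⁴
Total I = 9 305 641 mm⁴.
For the y-axis: x̄ = 42.30769 mm.
Repeating about the centroidal y-axis gives I_y = 9 305 641 mm⁴.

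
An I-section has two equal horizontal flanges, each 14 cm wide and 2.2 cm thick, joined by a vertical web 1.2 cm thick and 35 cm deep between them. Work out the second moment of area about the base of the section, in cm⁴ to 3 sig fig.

Treat the section as a set of non-overlapping primitives; coordinates are from the bounding-box lower-left.
Bottom flange: 14 × 2.2, A = 30.8 cm², y = 1.1 cm, Ī = 12.423 cm⁴.
Web: 1.2 × 35, A = 42 cm², y = 19.7 cm, Ī = 4287.5 cm⁴.
Top flange: 14 × 2.2, A = 30.8 cm², y = 38.3 cm, Ī = 12.423 cm⁴.
Transfer each piece to the bottom edge using Ī + A·d² with d = y − 0:
  bottom flange: d = 1.1 cm → contributes +49.691 cm⁴
  web: d = 19.7 cm → contributes +20 587 cm⁴
  top flange: d = 38.3 cm → contributes +45 193 cm⁴
Total I = 65 830 cm⁴.

I_base ≈ 6.58 × 10⁴ cm⁴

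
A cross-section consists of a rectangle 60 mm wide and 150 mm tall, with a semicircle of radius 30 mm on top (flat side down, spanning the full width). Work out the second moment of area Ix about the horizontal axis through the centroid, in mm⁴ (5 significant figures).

Split into non-overlapping primitives; take the origin at the lower-left of the bounding box.
Rectangular body: 60 × 150, A = 9 000 mm², y = 75 mm, Ī = 16 875 000 mm⁴.
Semicircular cap: semicircle r = 30, A = 1413.717 mm², y = 162.7324 mm, Ī = 88903.14 mm⁴.
Centroid: ȳ = ΣA·y / ΣA = 86.91013 mm.
Transfer each piece to the horizontal axis through the centroid using Ī + A·d² with d = y − 86.91013:
  rectangular body: d = -11.91013 mm → contributes +18 151 661 mm⁴
  semicircular cap: d = 75.82226 mm → contributes +8 216 382 mm⁴
Total I = 26 368 044 mm⁴.

Ix ≈ 2.6368 × 10⁷ mm⁴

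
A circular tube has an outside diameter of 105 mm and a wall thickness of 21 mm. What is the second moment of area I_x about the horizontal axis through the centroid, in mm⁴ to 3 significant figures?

I_x ≈ 5.19 × 10⁶ mm⁴

Split into non-overlapping primitives; take the origin at the lower-left of the bounding box.
Outer circle: ⌀105, A = 8 659 mm², y = 52.5 mm, Ī = 5 966 602 mm⁴.
Bore (subtracted): ⌀63, A = 3117.2 mm², y = 52.5 mm, Ī = 773 272 mm⁴.
By symmetry the centroid is at mid-height, ȳ = 52.5 mm.
All pieces are centred on the horizontal axis through the centroid, so I = ΣĪ (holes subtracted) = 5 193 331 mm⁴.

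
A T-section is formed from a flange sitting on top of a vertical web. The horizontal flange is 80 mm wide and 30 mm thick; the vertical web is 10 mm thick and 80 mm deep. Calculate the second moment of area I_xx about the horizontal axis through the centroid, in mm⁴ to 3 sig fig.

I_xx ≈ 2.42 × 10⁶ mm⁴

Decompose the section into non-overlapping parts with the origin at the bottom-left of its bounding rectangle.
Flange: 80 × 30, A = 2 400 mm², y = 95 mm, Ī = 180 000 mm⁴.
Web: 10 × 80, A = 800 mm², y = 40 mm, Ī = 426 667 mm⁴.
Centroid: ȳ = ΣA·y / ΣA = 81.25 mm.
Transfer each piece to the horizontal axis through the centroid using Ī + A·d² with d = y − 81.25:
  flange: d = 13.75 mm → contributes +633 750 mm⁴
  web: d = -41.25 mm → contributes +1 787 917 mm⁴
Total I = 2 421 667 mm⁴.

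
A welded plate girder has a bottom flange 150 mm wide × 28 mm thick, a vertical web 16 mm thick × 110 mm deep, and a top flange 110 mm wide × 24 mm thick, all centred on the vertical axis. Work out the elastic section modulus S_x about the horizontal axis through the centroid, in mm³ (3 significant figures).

S_x ≈ 3.53 × 10⁵ mm³

Treat the section as a set of non-overlapping primitives; coordinates are from the bounding-box lower-left.
Bottom plate: 150 × 28, A = 4 200 mm², y = 14 mm, Ī = 274 400 mm⁴.
Web plate: 16 × 110, A = 1 760 mm², y = 83 mm, Ī = 1 774 667 mm⁴.
Top plate: 110 × 24, A = 2 640 mm², y = 150 mm, Ī = 126 720 mm⁴.
Centroid: ȳ = ΣA·y / ΣA = 69.87 mm.
Transfer each piece to the horizontal axis through the centroid using Ī + A·d² with d = y − 69.87:
  bottom plate: d = -55.87 mm → contributes +13 384 410 mm⁴
  web plate: d = 13.13 mm → contributes +2 078 096 mm⁴
  top plate: d = 80.13 mm → contributes +17 077 775 mm⁴
Total I = 32 540 281 mm⁴.
Extreme fibre distance c = 92.13 mm; S = I/c = 353 199 mm³.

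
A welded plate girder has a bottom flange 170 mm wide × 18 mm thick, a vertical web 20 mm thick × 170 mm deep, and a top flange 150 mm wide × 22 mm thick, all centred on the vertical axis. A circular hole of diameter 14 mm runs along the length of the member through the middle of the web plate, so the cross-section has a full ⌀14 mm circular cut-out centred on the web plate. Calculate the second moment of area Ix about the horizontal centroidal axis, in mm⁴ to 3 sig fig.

Treat the section as a set of non-overlapping primitives; coordinates are from the bounding-box lower-left.
Bottom plate: 170 × 18, A = 3 060 mm², y = 9 mm, Ī = 82 620 mm⁴.
Web plate: 20 × 170, A = 3 400 mm², y = 103 mm, Ī = 8 188 333 mm⁴.
Top plate: 150 × 22, A = 3 300 mm², y = 199 mm, Ī = 133 100 mm⁴.
Hole (subtracted): ⌀14, A = 153.94 mm², y = 103 mm, Ī = 1885.7 mm⁴.
Centroid: ȳ = ΣA·y / ΣA = 106.04 mm.
Transfer each piece to the horizontal centroidal axis using Ī + A·d² with d = y − 106.04:
  bottom plate: d = -97.036 mm → contributes +28 895 287 mm⁴
  web plate: d = -3.0356 mm → contributes +8 219 664 mm⁴
  top plate: d = 92.964 mm → contributes +28 652 963 mm⁴
  hole: d = -3.0356 mm → contributes −3304.2 mm⁴
Total I = 65 764 610 mm⁴.

Ix ≈ 6.58 × 10⁷ mm⁴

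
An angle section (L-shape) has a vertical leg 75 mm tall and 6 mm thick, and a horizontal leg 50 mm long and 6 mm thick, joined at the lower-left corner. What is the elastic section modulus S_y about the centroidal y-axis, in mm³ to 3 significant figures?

Decompose the section into non-overlapping parts with the origin at the bottom-left of its bounding rectangle.
Vertical leg: 6 × 75, A = 450 mm², x = 3 mm, Ī = 1 350 mm⁴.
Horizontal leg (remainder): 44 × 6, A = 264 mm², x = 28 mm, Ī = 42 592 mm⁴.
Centroid: x̄ = ΣA·x / ΣA = 12.244 mm.
Transfer each piece to the centroidal y-axis using Ī + A·d² with d = x − 12.244:
  vertical leg: d = -9.2437 mm → contributes +39 801 mm⁴
  horizontal leg (remainder): d = 15.756 mm → contributes +108 133 mm⁴
Total I = 147 934 mm⁴.
Extreme fibre distance c = 37.756 mm; S = I/c = 3918.1 mm³.

S_y ≈ 3920 mm³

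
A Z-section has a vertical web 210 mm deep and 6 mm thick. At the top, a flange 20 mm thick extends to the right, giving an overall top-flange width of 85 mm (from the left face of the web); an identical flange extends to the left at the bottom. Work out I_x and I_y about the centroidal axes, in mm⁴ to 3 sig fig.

I_x ≈ 3.33 × 10⁷ mm⁴, I_y ≈ 7.35 × 10⁶ mm⁴

Break the section into simple shapes (no overlaps), measuring from the bottom-left corner of the bounding box.
Web: 6 × 210, A = 1 260 mm², y = 105 mm, Ī = 4 630 500 mm⁴.
Top flange (beyond web): 79 × 20, A = 1 580 mm², y = 200 mm, Ī = 52 667 mm⁴.
Bottom flange (beyond web): 79 × 20, A = 1 580 mm², y = 10 mm, Ī = 52 667 mm⁴.
Centroid: ȳ = ΣA·y / ΣA = 105 mm.
Transfer each piece to the centroidal x-axis using Ī + A·d² with d = y − 105:
  web: d = 0 mm → contributes +4 630 500 mm⁴
  top flange (beyond web): d = 95 mm → contributes +14 312 167 mm⁴
  bottom flange (beyond web): d = -95 mm → contributes +14 312 167 mm⁴
Total I = 33 254 833 mm⁴.
For the y-axis: x̄ = 82 mm.
Repeating about the centroidal y-axis gives I_y = 7 354 993 mm⁴.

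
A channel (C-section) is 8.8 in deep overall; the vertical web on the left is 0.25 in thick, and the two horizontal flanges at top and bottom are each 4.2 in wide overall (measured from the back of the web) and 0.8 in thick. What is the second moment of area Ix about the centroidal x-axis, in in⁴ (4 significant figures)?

Treat the section as a set of non-overlapping primitives; coordinates are from the bounding-box lower-left.
Web: 0.25 × 8.8, A = 2.2 in², y = 4.4 in, Ī = 14.1973 in⁴.
Top flange (beyond web): 3.95 × 0.8, A = 3.16 in², y = 8.4 in, Ī = 0.168533 in⁴.
Bottom flange (beyond web): 3.95 × 0.8, A = 3.16 in², y = 0.4 in, Ī = 0.168533 in⁴.
By symmetry the centroid is at mid-height, ȳ = 4.4 in.
Transfer each piece to the centroidal x-axis using Ī + A·d² with d = y − 4.4:
  web: d = 0 in → contributes +14.1973 in⁴
  top flange (beyond web): d = 4 in → contributes +50.7285 in⁴
  bottom flange (beyond web): d = -4 in → contributes +50.7285 in⁴
Total I = 115.654 in⁴.

Ix ≈ 115.7 in⁴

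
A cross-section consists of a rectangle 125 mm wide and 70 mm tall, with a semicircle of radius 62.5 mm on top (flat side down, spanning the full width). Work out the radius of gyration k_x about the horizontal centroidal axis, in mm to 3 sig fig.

Treat the section as a set of non-overlapping primitives; coordinates are from the bounding-box lower-left.
Rectangular body: 125 × 70, A = 8 750 mm², y = 35 mm, Ī = 3 572 917 mm⁴.
Semicircular cap: semicircle r = 62.5, A = 6135.9 mm², y = 96.526 mm, Ī = 1 674 758 mm⁴.
Centroid: ȳ = ΣA·y / ΣA = 60.361 mm.
Transfer each piece to the horizontal centroidal axis using Ī + A·d² with d = y − 60.361:
  rectangular body: d = -25.361 mm → contributes +9 200 620 mm⁴
  semicircular cap: d = 36.165 mm → contributes +9 700 023 mm⁴
Total I = 18 900 643 mm⁴.
Radius of gyration: k = √(I/A) = √(18 900 643 / 14 886) = 35.633 mm.

k_x ≈ 35.6 mm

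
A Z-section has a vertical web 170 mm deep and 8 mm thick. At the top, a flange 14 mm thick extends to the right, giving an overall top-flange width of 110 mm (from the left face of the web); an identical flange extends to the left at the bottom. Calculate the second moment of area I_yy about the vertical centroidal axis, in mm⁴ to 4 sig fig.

I_yy ≈ 1.112 × 10⁷ mm⁴

Decompose the section into non-overlapping parts with the origin at the bottom-left of its bounding rectangle.
Web: 8 × 170, A = 1 360 mm², x = 106 mm, Ī = 7253.33 mm⁴.
Top flange (beyond web): 102 × 14, A = 1 428 mm², x = 161 mm, Ī = 1 238 076 mm⁴.
Bottom flange (beyond web): 102 × 14, A = 1 428 mm², x = 51 mm, Ī = 1 238 076 mm⁴.
Centroid: x̄ = ΣA·x / ΣA = 106 mm.
Transfer each piece to the vertical centroidal axis using Ī + A·d² with d = x − 106:
  web: d = 0 mm → contributes +7253.33 mm⁴
  top flange (beyond web): d = 55 mm → contributes +5 557 776 mm⁴
  bottom flange (beyond web): d = -55 mm → contributes +5 557 776 mm⁴
Total I = 11 122 805 mm⁴.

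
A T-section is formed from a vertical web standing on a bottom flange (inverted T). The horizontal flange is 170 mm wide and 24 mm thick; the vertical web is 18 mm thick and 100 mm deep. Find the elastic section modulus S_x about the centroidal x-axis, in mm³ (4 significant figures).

S_x ≈ 6.984 × 10⁴ mm³

Treat the section as a set of non-overlapping primitives; coordinates are from the bounding-box lower-left.
Flange: 170 × 24, A = 4 080 mm², y = 12 mm, Ī = 195 840 mm⁴.
Web: 18 × 100, A = 1 800 mm², y = 74 mm, Ī = 1 500 000 mm⁴.
Centroid: ȳ = ΣA·y / ΣA = 30.9796 mm.
Transfer each piece to the centroidal x-axis using Ī + A·d² with d = y − 30.9796:
  flange: d = -18.9796 mm → contributes +1 665 558 mm⁴
  web: d = 43.0204 mm → contributes +4 831 360 mm⁴
Total I = 6 496 918 mm⁴.
Extreme fibre distance c = 93.0204 mm; S = I/c = 69 844 mm³.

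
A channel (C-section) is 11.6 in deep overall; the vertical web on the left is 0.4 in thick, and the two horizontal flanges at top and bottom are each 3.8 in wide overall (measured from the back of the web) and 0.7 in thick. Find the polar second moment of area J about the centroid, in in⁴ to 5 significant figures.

Treat the section as a set of non-overlapping primitives; coordinates are from the bounding-box lower-left.
Web: 0.4 × 11.6, A = 4.64 in², y = 5.8 in, Ī = 52.02987 in⁴.
Top flange (beyond web): 3.4 × 0.7, A = 2.38 in², y = 11.25 in, Ī = 0.09718333 in⁴.
Bottom flange (beyond web): 3.4 × 0.7, A = 2.38 in², y = 0.35 in, Ī = 0.09718333 in⁴.
By symmetry the centroid is at mid-height, ȳ = 5.8 in.
Transfer each piece to the centroidal x-axis using Ī + A·d² with d = y − 5.8:
  web: d = 0 in → contributes +52.02987 in⁴
  top flange (beyond web): d = 5.45 in → contributes +70.78913 in⁴
  bottom flange (beyond web): d = -5.45 in → contributes +70.78913 in⁴
Total I = 193.6081 in⁴.
For the y-axis: x̄ = 1.162128 in.
Repeating about the centroidal y-axis gives I_y = 13.12945 in⁴.
Polar second moment: J = I_x + I_y = 206.7376 in⁴.

J ≈ 206.74 in⁴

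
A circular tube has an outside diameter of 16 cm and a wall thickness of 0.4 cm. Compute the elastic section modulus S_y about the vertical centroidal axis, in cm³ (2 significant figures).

S_y ≈ 75 cm³

Decompose the section into non-overlapping parts with the origin at the bottom-left of its bounding rectangle.
Outer circle: ⌀16, A = 201.1 cm², x = 8 cm, Ī = 3 217 cm⁴.
Bore (subtracted): ⌀15.2, A = 181.5 cm², x = 8 cm, Ī = 2 620 cm⁴.
By symmetry the centroid is at mid-width, x̄ = 8 cm.
All pieces are centred on the vertical centroidal axis, so I = ΣĪ (holes subtracted) = 596.7 cm⁴.
Extreme fibre distance c = 8 cm; S = I/c = 74.59 cm³.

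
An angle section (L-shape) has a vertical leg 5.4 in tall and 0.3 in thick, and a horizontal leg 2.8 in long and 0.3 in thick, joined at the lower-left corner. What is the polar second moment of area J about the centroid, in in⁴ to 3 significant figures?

Treat the section as a set of non-overlapping primitives; coordinates are from the bounding-box lower-left.
Vertical leg: 0.3 × 5.4, A = 1.62 in², y = 2.7 in, Ī = 3.9366 in⁴.
Horizontal leg (remainder): 2.5 × 0.3, A = 0.75 in², y = 0.15 in, Ī = 0.005625 in⁴.
Centroid: ȳ = ΣA·y / ΣA = 1.893 in.
Transfer each piece to the centroidal x-axis using Ī + A·d² with d = y − 1.893:
  vertical leg: d = 0.80696 in → contributes +4.9915 in⁴
  horizontal leg (remainder): d = -1.743 in → contributes +2.2843 in⁴
Total I = 7.2758 in⁴.
For the y-axis: x̄ = 0.59304 in.
Repeating about the centroidal y-axis gives I_y = 1.4076 in⁴.
Polar second moment: J = I_x + I_y = 8.6834 in⁴.

J ≈ 8.68 in⁴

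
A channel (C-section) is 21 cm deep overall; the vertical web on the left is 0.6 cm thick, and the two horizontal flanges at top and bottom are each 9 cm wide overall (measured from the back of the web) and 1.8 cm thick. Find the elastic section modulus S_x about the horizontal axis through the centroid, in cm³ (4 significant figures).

Split into non-overlapping primitives; take the origin at the lower-left of the bounding box.
Web: 0.6 × 21, A = 12.6 cm², y = 10.5 cm, Ī = 463.05 cm⁴.
Top flange (beyond web): 8.4 × 1.8, A = 15.12 cm², y = 20.1 cm, Ī = 4.0824 cm⁴.
Bottom flange (beyond web): 8.4 × 1.8, A = 15.12 cm², y = 0.9 cm, Ī = 4.0824 cm⁴.
By symmetry the centroid is at mid-height, ȳ = 10.5 cm.
Transfer each piece to the horizontal axis through the centroid using Ī + A·d² with d = y − 10.5:
  web: d = 0 cm → contributes +463.05 cm⁴
  top flange (beyond web): d = 9.6 cm → contributes +1397.54 cm⁴
  bottom flange (beyond web): d = -9.6 cm → contributes +1397.54 cm⁴
Total I = 3258.13 cm⁴.
Extreme fibre distance c = 10.5 cm; S = I/c = 310.298 cm³.

S_x ≈ 310.3 cm³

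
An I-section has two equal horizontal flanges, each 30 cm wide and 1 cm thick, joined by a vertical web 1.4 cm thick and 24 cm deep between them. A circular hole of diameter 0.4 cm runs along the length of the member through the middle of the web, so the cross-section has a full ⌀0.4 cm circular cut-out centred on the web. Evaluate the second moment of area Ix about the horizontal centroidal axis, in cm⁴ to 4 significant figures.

Ix ≈ 1.099 × 10⁴ cm⁴

Treat the section as a set of non-overlapping primitives; coordinates are from the bounding-box lower-left.
Bottom flange: 30 × 1, A = 30 cm², y = 0.5 cm, Ī = 2.5 cm⁴.
Web: 1.4 × 24, A = 33.6 cm², y = 13 cm, Ī = 1612.8 cm⁴.
Top flange: 30 × 1, A = 30 cm², y = 25.5 cm, Ī = 2.5 cm⁴.
Hole (subtracted): ⌀0.4, A = 0.125664 cm², y = 13 cm, Ī = 0.00125664 cm⁴.
By symmetry the centroid is at mid-height, ȳ = 13 cm.
Transfer each piece to the horizontal centroidal axis using Ī + A·d² with d = y − 13:
  bottom flange: d = -12.5 cm → contributes +4 690 cm⁴
  web: d = 0 cm → contributes +1612.8 cm⁴
  top flange: d = 12.5 cm → contributes +4 690 cm⁴
  hole: d = 0 cm → contributes −0.00125664 cm⁴
Total I = 10992.8 cm⁴.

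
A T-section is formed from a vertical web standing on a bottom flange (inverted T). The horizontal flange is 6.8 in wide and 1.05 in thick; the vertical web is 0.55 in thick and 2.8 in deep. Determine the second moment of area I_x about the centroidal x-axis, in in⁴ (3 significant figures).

I_x ≈ 6.36 in⁴

Split into non-overlapping primitives; take the origin at the lower-left of the bounding box.
Flange: 6.8 × 1.05, A = 7.14 in², y = 0.525 in, Ī = 0.65599 in⁴.
Web: 0.55 × 2.8, A = 1.54 in², y = 2.45 in, Ī = 1.0061 in⁴.
Centroid: ȳ = ΣA·y / ΣA = 0.86653 in.
Transfer each piece to the centroidal x-axis using Ī + A·d² with d = y − 0.86653:
  flange: d = -0.34153 in → contributes +1.4888 in⁴
  web: d = 1.5835 in → contributes +4.8675 in⁴
Total I = 6.3563 in⁴.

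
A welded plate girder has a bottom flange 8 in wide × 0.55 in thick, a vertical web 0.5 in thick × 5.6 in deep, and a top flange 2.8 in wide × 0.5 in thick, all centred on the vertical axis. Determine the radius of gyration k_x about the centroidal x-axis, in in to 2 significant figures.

k_x ≈ 2.5 in

Decompose the section into non-overlapping parts with the origin at the bottom-left of its bounding rectangle.
Bottom plate: 8 × 0.55, A = 4.4 in², y = 0.275 in, Ī = 0.1109 in⁴.
Web plate: 0.5 × 5.6, A = 2.8 in², y = 3.35 in, Ī = 7.317 in⁴.
Top plate: 2.8 × 0.5, A = 1.4 in², y = 6.4 in, Ī = 0.02917 in⁴.
Centroid: ȳ = ΣA·y / ΣA = 2.273 in.
Transfer each piece to the centroidal x-axis using Ī + A·d² with d = y − 2.273:
  bottom plate: d = -1.998 in → contributes +17.68 in⁴
  web plate: d = 1.077 in → contributes +10.56 in⁴
  top plate: d = 4.127 in → contributes +23.87 in⁴
Total I = 52.12 in⁴.
Radius of gyration: k = √(I/A) = √(52.12 / 8.6) = 2.462 in.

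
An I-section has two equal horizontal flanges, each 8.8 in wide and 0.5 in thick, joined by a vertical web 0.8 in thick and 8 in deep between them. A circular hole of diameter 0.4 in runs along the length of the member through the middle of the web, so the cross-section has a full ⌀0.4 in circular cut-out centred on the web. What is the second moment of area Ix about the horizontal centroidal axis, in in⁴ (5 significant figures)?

Break the section into simple shapes (no overlaps), measuring from the bottom-left corner of the bounding box.
Bottom flange: 8.8 × 0.5, A = 4.4 in², y = 0.25 in, Ī = 0.09166667 in⁴.
Web: 0.8 × 8, A = 6.4 in², y = 4.5 in, Ī = 34.13333 in⁴.
Top flange: 8.8 × 0.5, A = 4.4 in², y = 8.75 in, Ī = 0.09166667 in⁴.
Hole (subtracted): ⌀0.4, A = 0.1256637 in², y = 4.5 in, Ī = 0.001256637 in⁴.
By symmetry the centroid is at mid-height, ȳ = 4.5 in.
Transfer each piece to the horizontal centroidal axis using Ī + A·d² with d = y − 4.5:
  bottom flange: d = -4.25 in → contributes +79.56667 in⁴
  web: d = 0 in → contributes +34.13333 in⁴
  top flange: d = 4.25 in → contributes +79.56667 in⁴
  hole: d = 0 in → contributes −0.001256637 in⁴
Total I = 193.2654 in⁴.

Ix ≈ 193.27 in⁴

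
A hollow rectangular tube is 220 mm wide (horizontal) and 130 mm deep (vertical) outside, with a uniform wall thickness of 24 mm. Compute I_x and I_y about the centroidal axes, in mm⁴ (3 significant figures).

Decompose the section into non-overlapping parts with the origin at the bottom-left of its bounding rectangle.
Outer rectangle: 220 × 130, A = 28 600 mm², y = 65 mm, Ī = 40 278 333 mm⁴.
Inner void (subtracted): 172 × 82, A = 14 104 mm², y = 65 mm, Ī = 7 902 941 mm⁴.
By symmetry the centroid is at mid-height, ȳ = 65 mm.
All pieces are centred on the centroidal x-axis, so I = ΣĪ (holes subtracted) = 32 375 392 mm⁴.
Repeating about the centroidal y-axis gives I_y = 80 582 272 mm⁴.

I_x ≈ 3.24 × 10⁷ mm⁴, I_y ≈ 8.06 × 10⁷ mm⁴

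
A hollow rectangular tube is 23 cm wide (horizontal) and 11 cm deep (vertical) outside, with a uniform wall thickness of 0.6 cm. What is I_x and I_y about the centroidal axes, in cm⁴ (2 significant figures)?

Decompose the section into non-overlapping parts with the origin at the bottom-left of its bounding rectangle.
Outer rectangle: 23 × 11, A = 253 cm², y = 5.5 cm, Ī = 2 551 cm⁴.
Inner void (subtracted): 21.8 × 9.8, A = 213.6 cm², y = 5.5 cm, Ī = 1 710 cm⁴.
By symmetry the centroid is at mid-height, ȳ = 5.5 cm.
All pieces are centred on the centroidal x-axis, so I = ΣĪ (holes subtracted) = 841.3 cm⁴.
Repeating about the centroidal y-axis gives I_y = 2 692 cm⁴.

I_x ≈ 840 cm⁴, I_y ≈ 2700 cm⁴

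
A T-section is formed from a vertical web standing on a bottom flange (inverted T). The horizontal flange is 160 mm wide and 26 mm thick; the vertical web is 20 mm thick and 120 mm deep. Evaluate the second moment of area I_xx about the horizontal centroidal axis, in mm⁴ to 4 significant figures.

I_xx ≈ 1.122 × 10⁷ mm⁴

Decompose the section into non-overlapping parts with the origin at the bottom-left of its bounding rectangle.
Flange: 160 × 26, A = 4 160 mm², y = 13 mm, Ī = 234 347 mm⁴.
Web: 20 × 120, A = 2 400 mm², y = 86 mm, Ī = 2 880 000 mm⁴.
Centroid: ȳ = ΣA·y / ΣA = 39.7073 mm.
Transfer each piece to the horizontal centroidal axis using Ī + A·d² with d = y − 39.7073:
  flange: d = -26.7073 mm → contributes +3 201 595 mm⁴
  web: d = 46.2927 mm → contributes +8 023 230 mm⁴
Total I = 11 224 825 mm⁴.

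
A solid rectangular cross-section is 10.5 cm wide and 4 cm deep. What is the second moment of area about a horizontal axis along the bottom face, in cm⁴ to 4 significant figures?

The section: 10.5 × 4, A = 42 cm², y = 2 cm, Ī = 56 cm⁴.
Transfer it to a horizontal axis along the bottom face using Ī + A·d² with d = y − 0:
  the section: d = 2 cm → contributes +224 cm⁴
Total I = 224 cm⁴.

I_base ≈ 224.0 cm⁴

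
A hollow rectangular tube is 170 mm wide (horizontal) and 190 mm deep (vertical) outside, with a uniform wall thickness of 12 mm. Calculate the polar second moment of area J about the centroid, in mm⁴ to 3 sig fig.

Break the section into simple shapes (no overlaps), measuring from the bottom-left corner of the bounding box.
Outer rectangle: 170 × 190, A = 32 300 mm², y = 95 mm, Ī = 97 169 167 mm⁴.
Inner void (subtracted): 146 × 166, A = 24 236 mm², y = 95 mm, Ī = 55 653 935 mm⁴.
By symmetry the centroid is at mid-height, ȳ = 95 mm.
All pieces are centred on the centroidal x-axis, so I = ΣĪ (holes subtracted) = 41 515 232 mm⁴.
Repeating about the centroidal y-axis gives I_y = 34 737 952 mm⁴.
Polar second moment: J = I_x + I_y = 76 253 184 mm⁴.

J ≈ 7.63 × 10⁷ mm⁴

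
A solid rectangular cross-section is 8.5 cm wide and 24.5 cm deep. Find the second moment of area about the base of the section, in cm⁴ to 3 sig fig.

The section: 8.5 × 24.5, A = 208.25 cm², y = 12.25 cm, Ī = 10 417 cm⁴.
Transfer it to the bottom edge using Ī + A·d² with d = y − 0:
  the section: d = 12.25 cm → contributes +41 667 cm⁴
Total I = 41 667 cm⁴.

I_base ≈ 4.17 × 10⁴ cm⁴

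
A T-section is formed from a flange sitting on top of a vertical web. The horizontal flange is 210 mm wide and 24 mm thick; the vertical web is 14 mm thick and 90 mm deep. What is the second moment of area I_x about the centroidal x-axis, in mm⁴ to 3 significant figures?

Decompose the section into non-overlapping parts with the origin at the bottom-left of its bounding rectangle.
Flange: 210 × 24, A = 5 040 mm², y = 102 mm, Ī = 241 920 mm⁴.
Web: 14 × 90, A = 1 260 mm², y = 45 mm, Ī = 850 500 mm⁴.
Centroid: ȳ = ΣA·y / ΣA = 90.6 mm.
Transfer each piece to the centroidal x-axis using Ī + A·d² with d = y − 90.6:
  flange: d = 11.4 mm → contributes +896 918 mm⁴
  web: d = -45.6 mm → contributes +3 470 494 mm⁴
Total I = 4 367 412 mm⁴.

I_x ≈ 4.37 × 10⁶ mm⁴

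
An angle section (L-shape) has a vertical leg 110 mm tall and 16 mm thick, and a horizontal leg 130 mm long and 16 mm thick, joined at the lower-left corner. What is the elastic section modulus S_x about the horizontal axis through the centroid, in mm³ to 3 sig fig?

Break the section into simple shapes (no overlaps), measuring from the bottom-left corner of the bounding box.
Vertical leg: 16 × 110, A = 1 760 mm², y = 55 mm, Ī = 1 774 667 mm⁴.
Horizontal leg (remainder): 114 × 16, A = 1 824 mm², y = 8 mm, Ī = 38 912 mm⁴.
Centroid: ȳ = ΣA·y / ΣA = 31.08 mm.
Transfer each piece to the horizontal axis through the centroid using Ī + A·d² with d = y − 31.08:
  vertical leg: d = 23.92 mm → contributes +2 781 649 mm⁴
  horizontal leg (remainder): d = -23.08 mm → contributes +1 010 562 mm⁴
Total I = 3 792 212 mm⁴.
Extreme fibre distance c = 78.92 mm; S = I/c = 48 052 mm³.

S_x ≈ 4.81 × 10⁴ mm³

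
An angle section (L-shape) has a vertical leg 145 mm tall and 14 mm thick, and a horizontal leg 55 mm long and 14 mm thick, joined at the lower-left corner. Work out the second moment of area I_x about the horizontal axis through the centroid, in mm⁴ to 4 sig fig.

Split into non-overlapping primitives; take the origin at the lower-left of the bounding box.
Vertical leg: 14 × 145, A = 2 030 mm², y = 72.5 mm, Ī = 3 556 729 mm⁴.
Horizontal leg (remainder): 41 × 14, A = 574 mm², y = 7 mm, Ī = 9375.33 mm⁴.
Centroid: ȳ = ΣA·y / ΣA = 58.0618 mm.
Transfer each piece to the horizontal axis through the centroid using Ī + A·d² with d = y − 58.0618:
  vertical leg: d = 14.4382 mm → contributes +3 979 905 mm⁴
  horizontal leg (remainder): d = -51.0618 mm → contributes +1 505 971 mm⁴
Total I = 5 485 876 mm⁴.

I_x ≈ 5.486 × 10⁶ mm⁴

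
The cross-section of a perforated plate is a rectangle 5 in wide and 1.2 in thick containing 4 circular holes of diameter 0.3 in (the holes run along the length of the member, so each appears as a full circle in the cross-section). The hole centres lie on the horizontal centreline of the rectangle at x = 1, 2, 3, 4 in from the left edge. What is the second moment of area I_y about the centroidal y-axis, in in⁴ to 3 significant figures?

I_y ≈ 12.1 in⁴

Split into non-overlapping primitives; take the origin at the lower-left of the bounding box.
Plate: 5 × 1.2, A = 6 in², x = 2.5 in, Ī = 12.5 in⁴.
Hole 1 (subtracted): ⌀0.3, A = 0.070686 in², x = 1 in, Ī = 0.00039761 in⁴.
Hole 2 (subtracted): ⌀0.3, A = 0.070686 in², x = 2 in, Ī = 0.00039761 in⁴.
Hole 3 (subtracted): ⌀0.3, A = 0.070686 in², x = 3 in, Ī = 0.00039761 in⁴.
Hole 4 (subtracted): ⌀0.3, A = 0.070686 in², x = 4 in, Ī = 0.00039761 in⁴.
By symmetry the centroid is at mid-width, x̄ = 2.5 in.
Transfer each piece to the centroidal y-axis using Ī + A·d² with d = x − 2.5:
  plate: d = 0 in → contributes +12.5 in⁴
  hole 1: d = -1.5 in → contributes −0.15944 in⁴
  hole 2: d = -0.5 in → contributes −0.018069 in⁴
  hole 3: d = 0.5 in → contributes −0.018069 in⁴
  hole 4: d = 1.5 in → contributes −0.15944 in⁴
Total I = 12.145 in⁴.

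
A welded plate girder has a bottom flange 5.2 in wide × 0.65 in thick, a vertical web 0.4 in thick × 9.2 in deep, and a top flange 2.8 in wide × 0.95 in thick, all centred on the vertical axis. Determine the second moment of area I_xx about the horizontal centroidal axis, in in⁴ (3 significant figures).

Split into non-overlapping primitives; take the origin at the lower-left of the bounding box.
Bottom plate: 5.2 × 0.65, A = 3.38 in², y = 0.325 in, Ī = 0.119 in⁴.
Web plate: 0.4 × 9.2, A = 3.68 in², y = 5.25 in, Ī = 25.956 in⁴.
Top plate: 2.8 × 0.95, A = 2.66 in², y = 10.325 in, Ī = 0.20005 in⁴.
Centroid: ȳ = ΣA·y / ΣA = 4.9262 in.
Transfer each piece to the horizontal centroidal axis using Ī + A·d² with d = y − 4.9262:
  bottom plate: d = -4.6012 in → contributes +71.678 in⁴
  web plate: d = 0.32377 in → contributes +26.342 in⁴
  top plate: d = 5.3988 in → contributes +77.73 in⁴
Total I = 175.75 in⁴.

I_xx ≈ 176 in⁴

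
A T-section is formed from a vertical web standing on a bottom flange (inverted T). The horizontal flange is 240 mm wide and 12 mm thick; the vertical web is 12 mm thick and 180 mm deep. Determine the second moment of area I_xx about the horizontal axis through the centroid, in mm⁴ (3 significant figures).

I_xx ≈ 1.72 × 10⁷ mm⁴

Break the section into simple shapes (no overlaps), measuring from the bottom-left corner of the bounding box.
Flange: 240 × 12, A = 2 880 mm², y = 6 mm, Ī = 34 560 mm⁴.
Web: 12 × 180, A = 2 160 mm², y = 102 mm, Ī = 5 832 000 mm⁴.
Centroid: ȳ = ΣA·y / ΣA = 47.143 mm.
Transfer each piece to the horizontal axis through the centroid using Ī + A·d² with d = y − 47.143:
  flange: d = -41.143 mm → contributes +4 909 636 mm⁴
  web: d = 54.857 mm → contributes +12 332 101 mm⁴
Total I = 17 241 737 mm⁴.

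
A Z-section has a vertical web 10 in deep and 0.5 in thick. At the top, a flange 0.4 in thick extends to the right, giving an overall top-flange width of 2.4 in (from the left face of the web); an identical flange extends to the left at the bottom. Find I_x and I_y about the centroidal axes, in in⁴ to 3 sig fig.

Break the section into simple shapes (no overlaps), measuring from the bottom-left corner of the bounding box.
Web: 0.5 × 10, A = 5 in², y = 5 in, Ī = 41.667 in⁴.
Top flange (beyond web): 1.9 × 0.4, A = 0.76 in², y = 9.8 in, Ī = 0.010133 in⁴.
Bottom flange (beyond web): 1.9 × 0.4, A = 0.76 in², y = 0.2 in, Ī = 0.010133 in⁴.
Centroid: ȳ = ΣA·y / ΣA = 5 in.
Transfer each piece to the centroidal x-axis using Ī + A·d² with d = y − 5:
  web: d = 0 in → contributes +41.667 in⁴
  top flange (beyond web): d = 4.8 in → contributes +17.521 in⁴
  bottom flange (beyond web): d = -4.8 in → contributes +17.521 in⁴
Total I = 76.708 in⁴.
For the y-axis: x̄ = 2.15 in.
Repeating about the centroidal y-axis gives I_y = 2.7502 in⁴.

I_x ≈ 76.7 in⁴, I_y ≈ 2.75 in⁴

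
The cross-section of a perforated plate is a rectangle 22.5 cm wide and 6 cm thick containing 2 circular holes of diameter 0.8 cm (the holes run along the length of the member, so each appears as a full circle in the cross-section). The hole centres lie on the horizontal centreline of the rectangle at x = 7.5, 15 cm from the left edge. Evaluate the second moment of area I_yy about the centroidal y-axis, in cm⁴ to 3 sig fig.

I_yy ≈ 5680 cm⁴

Treat the section as a set of non-overlapping primitives; coordinates are from the bounding-box lower-left.
Plate: 22.5 × 6, A = 135 cm², x = 11.25 cm, Ī = 5695.3 cm⁴.
Hole 1 (subtracted): ⌀0.8, A = 0.50265 cm², x = 7.5 cm, Ī = 0.020106 cm⁴.
Hole 2 (subtracted): ⌀0.8, A = 0.50265 cm², x = 15 cm, Ī = 0.020106 cm⁴.
By symmetry the centroid is at mid-width, x̄ = 11.25 cm.
Transfer each piece to the centroidal y-axis using Ī + A·d² with d = x − 11.25:
  plate: d = 0 cm → contributes +5695.3 cm⁴
  hole 1: d = -3.75 cm → contributes −7.0887 cm⁴
  hole 2: d = 3.75 cm → contributes −7.0887 cm⁴
Total I = 5681.1 cm⁴.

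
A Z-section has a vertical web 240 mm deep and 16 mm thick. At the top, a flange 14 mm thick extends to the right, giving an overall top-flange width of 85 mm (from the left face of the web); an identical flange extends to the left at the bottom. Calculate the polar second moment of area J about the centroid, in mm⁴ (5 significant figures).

Decompose the section into non-overlapping parts with the origin at the bottom-left of its bounding rectangle.
Web: 16 × 240, A = 3 840 mm², y = 120 mm, Ī = 18 432 000 mm⁴.
Top flange (beyond web): 69 × 14, A = 966 mm², y = 233 mm, Ī = 15 778 mm⁴.
Bottom flange (beyond web): 69 × 14, A = 966 mm², y = 7 mm, Ī = 15 778 mm⁴.
Centroid: ȳ = ΣA·y / ΣA = 120 mm.
Transfer each piece to the centroidal x-axis using Ī + A·d² with d = y − 120:
  web: d = 0 mm → contributes +18 432 000 mm⁴
  top flange (beyond web): d = 113 mm → contributes +12 350 632 mm⁴
  bottom flange (beyond web): d = -113 mm → contributes +12 350 632 mm⁴
Total I = 43 133 264 mm⁴.
For the y-axis: x̄ = 77 mm.
Repeating about the centroidal y-axis gives I_y = 4 338 116 mm⁴.
Polar second moment: J = I_x + I_y = 47 471 380 mm⁴.

J ≈ 4.7471 × 10⁷ mm⁴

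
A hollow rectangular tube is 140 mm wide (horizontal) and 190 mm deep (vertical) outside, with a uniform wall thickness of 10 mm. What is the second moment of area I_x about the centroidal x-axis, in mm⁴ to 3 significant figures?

Break the section into simple shapes (no overlaps), measuring from the bottom-left corner of the bounding box.
Outer rectangle: 140 × 190, A = 26 600 mm², y = 95 mm, Ī = 80 021 667 mm⁴.
Inner void (subtracted): 120 × 170, A = 20 400 mm², y = 95 mm, Ī = 49 130 000 mm⁴.
By symmetry the centroid is at mid-height, ȳ = 95 mm.
All pieces are centred on the centroidal x-axis, so I = ΣĪ (holes subtracted) = 30 891 667 mm⁴.

I_x ≈ 3.09 × 10⁷ mm⁴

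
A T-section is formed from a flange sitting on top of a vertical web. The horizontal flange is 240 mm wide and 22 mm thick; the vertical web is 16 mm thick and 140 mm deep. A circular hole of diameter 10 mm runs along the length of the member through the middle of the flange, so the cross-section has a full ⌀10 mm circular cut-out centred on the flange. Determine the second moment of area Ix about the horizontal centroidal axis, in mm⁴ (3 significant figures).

Break the section into simple shapes (no overlaps), measuring from the bottom-left corner of the bounding box.
Flange: 240 × 22, A = 5 280 mm², y = 151 mm, Ī = 212 960 mm⁴.
Web: 16 × 140, A = 2 240 mm², y = 70 mm, Ī = 3 658 667 mm⁴.
Hole (subtracted): ⌀10, A = 78.54 mm², y = 151 mm, Ī = 490.87 mm⁴.
Centroid: ȳ = ΣA·y / ΣA = 126.62 mm.
Transfer each piece to the horizontal centroidal axis using Ī + A·d² with d = y − 126.62:
  flange: d = 24.382 mm → contributes +3 351 905 mm⁴
  web: d = -56.618 mm → contributes +10 839 127 mm⁴
  hole: d = 24.382 mm → contributes −47 183 mm⁴
Total I = 14 143 849 mm⁴.

Ix ≈ 1.41 × 10⁷ mm⁴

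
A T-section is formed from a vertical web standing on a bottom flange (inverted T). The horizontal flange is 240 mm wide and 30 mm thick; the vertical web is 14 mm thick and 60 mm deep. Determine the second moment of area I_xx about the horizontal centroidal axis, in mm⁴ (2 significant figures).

Break the section into simple shapes (no overlaps), measuring from the bottom-left corner of the bounding box.
Flange: 240 × 30, A = 7 200 mm², y = 15 mm, Ī = 540 000 mm⁴.
Web: 14 × 60, A = 840 mm², y = 60 mm, Ī = 252 000 mm⁴.
Centroid: ȳ = ΣA·y / ΣA = 19.7 mm.
Transfer each piece to the horizontal centroidal axis using Ī + A·d² with d = y − 19.7:
  flange: d = -4.701 mm → contributes +699 149 mm⁴
  web: d = 40.3 mm → contributes +1 616 135 mm⁴
Total I = 2 315 284 mm⁴.

I_xx ≈ 2.3 × 10⁶ mm⁴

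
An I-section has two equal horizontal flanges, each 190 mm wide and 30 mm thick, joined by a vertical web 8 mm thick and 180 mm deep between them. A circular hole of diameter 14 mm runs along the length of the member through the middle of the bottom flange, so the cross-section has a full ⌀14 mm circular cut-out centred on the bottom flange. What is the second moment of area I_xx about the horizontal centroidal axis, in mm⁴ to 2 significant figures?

Treat the section as a set of non-overlapping primitives; coordinates are from the bounding-box lower-left.
Bottom flange: 190 × 30, A = 5 700 mm², y = 15 mm, Ī = 427 500 mm⁴.
Web: 8 × 180, A = 1 440 mm², y = 120 mm, Ī = 3 888 000 mm⁴.
Top flange: 190 × 30, A = 5 700 mm², y = 225 mm, Ī = 427 500 mm⁴.
Hole (subtracted): ⌀14, A = 153.9 mm², y = 15 mm, Ī = 1 886 mm⁴.
Centroid: ȳ = ΣA·y / ΣA = 121.3 mm.
Transfer each piece to the horizontal centroidal axis using Ī + A·d² with d = y − 121.3:
  bottom flange: d = -106.3 mm → contributes +64 804 368 mm⁴
  web: d = -1.274 mm → contributes +3 890 338 mm⁴
  top flange: d = 103.7 mm → contributes +61 754 138 mm⁴
  hole: d = -106.3 mm → contributes −1 740 491 mm⁴
Total I = 128 708 353 mm⁴.

I_xx ≈ 1.3 × 10⁸ mm⁴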